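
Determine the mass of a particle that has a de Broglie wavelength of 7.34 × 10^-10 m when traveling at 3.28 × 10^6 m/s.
2.75 × 10^-31 kg

From the de Broglie relation λ = h/(mv), we solve for m:

m = h/(λv)
m = (6.626 × 10^-34 J·s) / (7.34 × 10^-10 m × 3.28 × 10^6 m/s)
m = 2.75 × 10^-31 kg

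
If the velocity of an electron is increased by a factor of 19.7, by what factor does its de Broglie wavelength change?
The wavelength decreases by a factor of 19.7.

From λ = h/(mv), the wavelength is inversely proportional to velocity:

λ ∝ 1/v

If v → 19.7v, then λ → λ/19.7

When velocity is increased by a factor of 19.7, the wavelength decreases by a factor of 19.7.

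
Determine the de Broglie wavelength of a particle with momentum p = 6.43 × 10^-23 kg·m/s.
1.03 × 10^-11 m

Using the de Broglie relation λ = h/p:

λ = h/p
λ = (6.626 × 10^-34 J·s) / (6.43 × 10^-23 kg·m/s)
λ = 1.03 × 10^-11 m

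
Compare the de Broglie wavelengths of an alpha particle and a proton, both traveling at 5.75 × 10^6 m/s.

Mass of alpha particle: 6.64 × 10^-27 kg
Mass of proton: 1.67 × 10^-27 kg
The proton has the longer wavelength.

Using λ = h/(mv), since both particles have the same velocity, the wavelength depends only on mass.

For alpha particle: λ₁ = h/(m₁v) = 1.74 × 10^-14 m
For proton: λ₂ = h/(m₂v) = 6.90 × 10^-14 m

Since λ ∝ 1/m at constant velocity, the lighter particle has the longer wavelength.

The proton has the longer de Broglie wavelength.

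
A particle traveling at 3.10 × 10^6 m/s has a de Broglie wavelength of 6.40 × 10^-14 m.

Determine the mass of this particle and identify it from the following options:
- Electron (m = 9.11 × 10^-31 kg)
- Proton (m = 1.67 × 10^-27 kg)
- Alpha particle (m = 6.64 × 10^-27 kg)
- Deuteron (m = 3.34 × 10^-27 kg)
The particle is a deuteron.

From λ = h/(mv), solve for mass:

m = h/(λv)
m = (6.626 × 10^-34 J·s) / (6.40 × 10^-14 m × 3.10 × 10^6 m/s)
m = 3.34 × 10^-27 kg

Comparing with the listed masses, this is closest to a deuteron.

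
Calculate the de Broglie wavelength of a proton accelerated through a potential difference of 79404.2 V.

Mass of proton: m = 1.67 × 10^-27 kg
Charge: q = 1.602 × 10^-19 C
1.02 × 10^-13 m

When a particle is accelerated through voltage V, it gains kinetic energy KE = qV.

The de Broglie wavelength is then λ = h/√(2mqV):

λ = h/√(2mqV)
λ = (6.626 × 10^-34 J·s) / √(2 × 1.67 × 10^-27 kg × 1.602 × 10^-19 C × 79404.2 V)
λ = 1.02 × 10^-13 m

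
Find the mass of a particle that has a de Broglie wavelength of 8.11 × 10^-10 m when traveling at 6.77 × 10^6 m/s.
1.21 × 10^-31 kg

From the de Broglie relation λ = h/(mv), we solve for m:

m = h/(λv)
m = (6.626 × 10^-34 J·s) / (8.11 × 10^-10 m × 6.77 × 10^6 m/s)
m = 1.21 × 10^-31 kg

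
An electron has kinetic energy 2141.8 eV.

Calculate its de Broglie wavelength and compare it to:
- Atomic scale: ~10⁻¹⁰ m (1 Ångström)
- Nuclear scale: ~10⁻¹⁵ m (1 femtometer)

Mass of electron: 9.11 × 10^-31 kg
λ = 2.65 × 10^-11 m, which is between nuclear and atomic scales.

Using λ = h/√(2mKE):

KE = 2141.8 eV = 3.432 × 10^-16 J

λ = h/√(2mKE)
λ = (6.626 × 10^-34 J·s) / √(2 × 9.11 × 10^-31 kg × 3.432 × 10^-16 J)
λ = 2.65 × 10^-11 m

Comparison:
- Atomic scale (10⁻¹⁰ m): λ is 0.26× this size
- Nuclear scale (10⁻¹⁵ m): λ is 2.6e+04× this size

The wavelength is between nuclear and atomic scales.

This wavelength is appropriate for probing atomic structure but too large for nuclear physics experiments.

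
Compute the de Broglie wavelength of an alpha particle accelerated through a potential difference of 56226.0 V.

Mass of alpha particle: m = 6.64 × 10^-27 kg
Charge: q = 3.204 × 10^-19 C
4.28 × 10^-14 m

When a particle is accelerated through voltage V, it gains kinetic energy KE = qV.

The de Broglie wavelength is then λ = h/√(2mqV):

λ = h/√(2mqV)
λ = (6.626 × 10^-34 J·s) / √(2 × 6.64 × 10^-27 kg × 3.204 × 10^-19 C × 56226.0 V)
λ = 4.28 × 10^-14 m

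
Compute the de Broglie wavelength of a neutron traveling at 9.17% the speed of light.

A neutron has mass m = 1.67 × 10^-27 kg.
1.44 × 10^-14 m

Using the de Broglie relation λ = h/(mv):

v = 9.17% × c = 2.749 × 10^7 m/s

λ = h/(mv)
λ = (6.626 × 10^-34 J·s) / (1.67 × 10^-27 kg × 2.749 × 10^7 m/s)
λ = 1.44 × 10^-14 m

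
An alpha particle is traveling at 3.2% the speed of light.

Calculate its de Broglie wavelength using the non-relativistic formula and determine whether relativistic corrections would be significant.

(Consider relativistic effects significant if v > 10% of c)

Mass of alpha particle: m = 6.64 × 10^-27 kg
No, relativistic corrections are not needed.

Using the non-relativistic de Broglie formula λ = h/(mv):

v = 3.2% × c = 9.593 × 10^6 m/s

λ = h/(mv)
λ = (6.626 × 10^-34 J·s) / (6.64 × 10^-27 kg × 9.593 × 10^6 m/s)
λ = 1.04 × 10^-14 m

Since v = 3.2% of c < 10% of c, relativistic corrections are NOT significant and this non-relativistic result is a good approximation.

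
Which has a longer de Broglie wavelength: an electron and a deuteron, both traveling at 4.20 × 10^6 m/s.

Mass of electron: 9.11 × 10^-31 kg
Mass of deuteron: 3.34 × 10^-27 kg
The electron has the longer wavelength.

Using λ = h/(mv), since both particles have the same velocity, the wavelength depends only on mass.

For electron: λ₁ = h/(m₁v) = 1.73 × 10^-10 m
For deuteron: λ₂ = h/(m₂v) = 4.72 × 10^-14 m

Since λ ∝ 1/m at constant velocity, the lighter particle has the longer wavelength.

The electron has the longer de Broglie wavelength.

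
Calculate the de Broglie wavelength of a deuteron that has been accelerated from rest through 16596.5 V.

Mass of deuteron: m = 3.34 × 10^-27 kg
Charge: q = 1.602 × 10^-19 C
1.57 × 10^-13 m

When a particle is accelerated through voltage V, it gains kinetic energy KE = qV.

The de Broglie wavelength is then λ = h/√(2mqV):

λ = h/√(2mqV)
λ = (6.626 × 10^-34 J·s) / √(2 × 3.34 × 10^-27 kg × 1.602 × 10^-19 C × 16596.5 V)
λ = 1.57 × 10^-13 m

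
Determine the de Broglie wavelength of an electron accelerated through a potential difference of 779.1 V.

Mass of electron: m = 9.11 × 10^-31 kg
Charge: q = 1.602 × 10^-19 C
4.39 × 10^-11 m

When a particle is accelerated through voltage V, it gains kinetic energy KE = qV.

The de Broglie wavelength is then λ = h/√(2mqV):

λ = h/√(2mqV)
λ = (6.626 × 10^-34 J·s) / √(2 × 9.11 × 10^-31 kg × 1.602 × 10^-19 C × 779.1 V)
λ = 4.39 × 10^-11 m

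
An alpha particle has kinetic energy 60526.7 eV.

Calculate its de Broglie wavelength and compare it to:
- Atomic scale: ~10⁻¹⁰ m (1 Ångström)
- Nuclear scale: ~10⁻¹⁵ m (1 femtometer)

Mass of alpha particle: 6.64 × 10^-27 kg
λ = 5.84 × 10^-14 m, which is between nuclear and atomic scales.

Using λ = h/√(2mKE):

KE = 60526.7 eV = 9.697 × 10^-15 J

λ = h/√(2mKE)
λ = (6.626 × 10^-34 J·s) / √(2 × 6.64 × 10^-27 kg × 9.697 × 10^-15 J)
λ = 5.84 × 10^-14 m

Comparison:
- Atomic scale (10⁻¹⁰ m): λ is 0.00058× this size
- Nuclear scale (10⁻¹⁵ m): λ is 58× this size

The wavelength is between nuclear and atomic scales.

This wavelength is appropriate for probing atomic structure but too large for nuclear physics experiments.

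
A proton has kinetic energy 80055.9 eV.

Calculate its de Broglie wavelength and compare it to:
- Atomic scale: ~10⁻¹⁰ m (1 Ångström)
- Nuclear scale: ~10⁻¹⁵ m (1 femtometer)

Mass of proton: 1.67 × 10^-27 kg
λ = 1.01 × 10^-13 m, which is between nuclear and atomic scales.

Using λ = h/√(2mKE):

KE = 80055.9 eV = 1.283 × 10^-14 J

λ = h/√(2mKE)
λ = (6.626 × 10^-34 J·s) / √(2 × 1.67 × 10^-27 kg × 1.283 × 10^-14 J)
λ = 1.01 × 10^-13 m

Comparison:
- Atomic scale (10⁻¹⁰ m): λ is 0.001× this size
- Nuclear scale (10⁻¹⁵ m): λ is 1e+02× this size

The wavelength is between nuclear and atomic scales.

This wavelength is appropriate for probing atomic structure but too large for nuclear physics experiments.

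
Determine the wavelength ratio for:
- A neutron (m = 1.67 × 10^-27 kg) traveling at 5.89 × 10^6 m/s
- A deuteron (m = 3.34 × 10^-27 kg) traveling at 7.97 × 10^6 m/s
λ₁/λ₂ = 2.71

Using λ = h/(mv):

λ₁ = h/(m₁v₁) = 6.74 × 10^-14 m
λ₂ = h/(m₂v₂) = 2.49 × 10^-14 m

Ratio λ₁/λ₂ = (m₂v₂)/(m₁v₁)
         = (3.34 × 10^-27 kg × 7.97 × 10^6 m/s) / (1.67 × 10^-27 kg × 5.89 × 10^6 m/s)
         = 2.71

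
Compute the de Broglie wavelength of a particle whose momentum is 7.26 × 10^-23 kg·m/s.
9.13 × 10^-12 m

Using the de Broglie relation λ = h/p:

λ = h/p
λ = (6.626 × 10^-34 J·s) / (7.26 × 10^-23 kg·m/s)
λ = 9.13 × 10^-12 m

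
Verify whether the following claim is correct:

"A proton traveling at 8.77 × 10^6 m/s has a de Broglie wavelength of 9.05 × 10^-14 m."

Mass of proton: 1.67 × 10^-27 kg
False

The claim is incorrect.

Using λ = h/(mv):
λ = (6.626 × 10^-34 J·s) / (1.67 × 10^-27 kg × 8.77 × 10^6 m/s)
λ = 4.52 × 10^-14 m

The actual wavelength differs from the claimed 9.05 × 10^-14 m.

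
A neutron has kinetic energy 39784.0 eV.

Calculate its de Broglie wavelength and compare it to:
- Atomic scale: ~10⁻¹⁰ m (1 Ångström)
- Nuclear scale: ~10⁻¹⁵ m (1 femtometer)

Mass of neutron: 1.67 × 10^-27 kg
λ = 1.44 × 10^-13 m, which is between nuclear and atomic scales.

Using λ = h/√(2mKE):

KE = 39784.0 eV = 6.374 × 10^-15 J

λ = h/√(2mKE)
λ = (6.626 × 10^-34 J·s) / √(2 × 1.67 × 10^-27 kg × 6.374 × 10^-15 J)
λ = 1.44 × 10^-13 m

Comparison:
- Atomic scale (10⁻¹⁰ m): λ is 0.0014× this size
- Nuclear scale (10⁻¹⁵ m): λ is 1.4e+02× this size

The wavelength is between nuclear and atomic scales.

This wavelength is appropriate for probing atomic structure but too large for nuclear physics experiments.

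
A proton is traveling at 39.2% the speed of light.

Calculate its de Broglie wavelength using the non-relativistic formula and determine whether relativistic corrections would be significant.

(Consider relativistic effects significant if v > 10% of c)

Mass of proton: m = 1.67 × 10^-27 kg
Yes, relativistic corrections are needed.

Using the non-relativistic de Broglie formula λ = h/(mv):

v = 39.2% × c = 1.175 × 10^8 m/s

λ = h/(mv)
λ = (6.626 × 10^-34 J·s) / (1.67 × 10^-27 kg × 1.175 × 10^8 m/s)
λ = 3.38 × 10^-15 m

Since v = 39.2% of c > 10% of c, relativistic corrections ARE significant and the actual wavelength would differ from this non-relativistic estimate.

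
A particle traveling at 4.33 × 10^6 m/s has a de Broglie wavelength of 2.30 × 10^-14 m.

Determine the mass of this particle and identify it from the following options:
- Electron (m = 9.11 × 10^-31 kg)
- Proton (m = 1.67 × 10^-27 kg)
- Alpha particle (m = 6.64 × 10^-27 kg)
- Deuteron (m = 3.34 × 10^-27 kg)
The particle is an alpha particle.

From λ = h/(mv), solve for mass:

m = h/(λv)
m = (6.626 × 10^-34 J·s) / (2.30 × 10^-14 m × 4.33 × 10^6 m/s)
m = 6.65 × 10^-27 kg

Comparing with the listed masses, this is closest to an alpha particle.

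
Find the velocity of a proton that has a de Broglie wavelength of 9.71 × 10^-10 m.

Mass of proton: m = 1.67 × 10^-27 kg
4.09 × 10^2 m/s

From the de Broglie relation λ = h/(mv), we solve for v:

v = h/(mλ)
v = (6.626 × 10^-34 J·s) / (1.67 × 10^-27 kg × 9.71 × 10^-10 m)
v = 4.09 × 10^2 m/s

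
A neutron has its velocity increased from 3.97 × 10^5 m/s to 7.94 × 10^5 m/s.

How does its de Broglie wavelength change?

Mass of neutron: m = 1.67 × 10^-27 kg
The wavelength decreases by a factor of 2.

Using λ = h/(mv):

Initial wavelength: λ₁ = h/(mv₁) = 9.99 × 10^-13 m
Final wavelength: λ₂ = h/(mv₂) = 5.00 × 10^-13 m

Since λ ∝ 1/v, when velocity increases by a factor of 2, the wavelength decreases by a factor of 2.

λ₂/λ₁ = v₁/v₂ = 1/2

The wavelength decreases by a factor of 2.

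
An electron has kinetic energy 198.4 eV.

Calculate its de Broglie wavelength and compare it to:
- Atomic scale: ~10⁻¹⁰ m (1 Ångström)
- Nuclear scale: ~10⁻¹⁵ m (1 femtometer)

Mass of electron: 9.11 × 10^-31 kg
λ = 8.71 × 10^-11 m, which is between nuclear and atomic scales.

Using λ = h/√(2mKE):

KE = 198.4 eV = 3.179 × 10^-17 J

λ = h/√(2mKE)
λ = (6.626 × 10^-34 J·s) / √(2 × 9.11 × 10^-31 kg × 3.179 × 10^-17 J)
λ = 8.71 × 10^-11 m

Comparison:
- Atomic scale (10⁻¹⁰ m): λ is 0.87× this size
- Nuclear scale (10⁻¹⁵ m): λ is 8.7e+04× this size

The wavelength is between nuclear and atomic scales.

This wavelength is appropriate for probing atomic structure but too large for nuclear physics experiments.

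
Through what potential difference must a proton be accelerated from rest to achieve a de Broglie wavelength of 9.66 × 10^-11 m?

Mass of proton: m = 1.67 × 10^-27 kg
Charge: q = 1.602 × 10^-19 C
8.79 × 10^-2 V

From λ = h/√(2mqV), we solve for V:

λ² = h²/(2mqV)
V = h²/(2mqλ²)
V = (6.626 × 10^-34 J·s)² / (2 × 1.67 × 10^-27 kg × 1.602 × 10^-19 C × (9.66 × 10^-11 m)²)
V = 8.79 × 10^-2 V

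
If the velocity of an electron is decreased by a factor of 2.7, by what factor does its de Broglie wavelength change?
The wavelength increases by a factor of 2.7.

From λ = h/(mv), the wavelength is inversely proportional to velocity:

λ ∝ 1/v

If v → v/2.7, then λ → 2.7λ

When velocity is decreased by a factor of 2.7, the wavelength increases by a factor of 2.7.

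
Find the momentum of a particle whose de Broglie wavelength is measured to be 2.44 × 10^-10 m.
2.72 × 10^-24 kg·m/s

From the de Broglie relation λ = h/p, we solve for p:

p = h/λ
p = (6.626 × 10^-34 J·s) / (2.44 × 10^-10 m)
p = 2.72 × 10^-24 kg·m/s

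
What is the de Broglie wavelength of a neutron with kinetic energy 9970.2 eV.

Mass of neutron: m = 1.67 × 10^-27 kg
2.87 × 10^-13 m

Using λ = h/√(2mKE):

First convert KE to Joules: KE = 9970.2 eV = 1.597 × 10^-15 J

λ = h/√(2mKE)
λ = (6.626 × 10^-34 J·s) / √(2 × 1.67 × 10^-27 kg × 1.597 × 10^-15 J)
λ = 2.87 × 10^-13 m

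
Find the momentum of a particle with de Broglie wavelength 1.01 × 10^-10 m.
6.56 × 10^-24 kg·m/s

From the de Broglie relation λ = h/p, we solve for p:

p = h/λ
p = (6.626 × 10^-34 J·s) / (1.01 × 10^-10 m)
p = 6.56 × 10^-24 kg·m/s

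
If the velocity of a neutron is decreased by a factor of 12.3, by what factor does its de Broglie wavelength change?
The wavelength increases by a factor of 12.3.

From λ = h/(mv), the wavelength is inversely proportional to velocity:

λ ∝ 1/v

If v → v/12.3, then λ → 12.3λ

When velocity is decreased by a factor of 12.3, the wavelength increases by a factor of 12.3.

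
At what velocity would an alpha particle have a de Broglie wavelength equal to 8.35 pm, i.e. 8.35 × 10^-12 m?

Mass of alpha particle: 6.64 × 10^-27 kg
1.20 × 10^4 m/s

From λ = h/(mv), solve for v:

v = h/(mλ)
v = (6.626 × 10^-34 J·s) / (6.64 × 10^-27 kg × 8.35 × 10^-12 m)
v = 1.20 × 10^4 m/s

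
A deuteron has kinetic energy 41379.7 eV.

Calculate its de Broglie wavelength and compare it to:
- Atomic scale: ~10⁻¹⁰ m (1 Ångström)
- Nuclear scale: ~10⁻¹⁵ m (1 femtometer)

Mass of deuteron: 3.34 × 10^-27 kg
λ = 9.96 × 10^-14 m, which is between nuclear and atomic scales.

Using λ = h/√(2mKE):

KE = 41379.7 eV = 6.630 × 10^-15 J

λ = h/√(2mKE)
λ = (6.626 × 10^-34 J·s) / √(2 × 3.34 × 10^-27 kg × 6.630 × 10^-15 J)
λ = 9.96 × 10^-14 m

Comparison:
- Atomic scale (10⁻¹⁰ m): λ is 0.001× this size
- Nuclear scale (10⁻¹⁵ m): λ is 1e+02× this size

The wavelength is between nuclear and atomic scales.

This wavelength is appropriate for probing atomic structure but too large for nuclear physics experiments.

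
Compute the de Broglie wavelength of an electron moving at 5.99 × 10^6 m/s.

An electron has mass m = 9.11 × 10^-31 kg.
1.21 × 10^-10 m

Using the de Broglie relation λ = h/(mv):

λ = h/(mv)
λ = (6.626 × 10^-34 J·s) / (9.11 × 10^-31 kg × 5.99 × 10^6 m/s)
λ = 1.21 × 10^-10 m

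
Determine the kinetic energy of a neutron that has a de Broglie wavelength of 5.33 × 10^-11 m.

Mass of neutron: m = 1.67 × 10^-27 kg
4.63 × 10^-20 J (or 0.289 eV)

From λ = h/√(2mKE), we solve for KE:

λ² = h²/(2mKE)
KE = h²/(2mλ²)
KE = (6.626 × 10^-34 J·s)² / (2 × 1.67 × 10^-27 kg × (5.33 × 10^-11 m)²)
KE = 4.63 × 10^-20 J
KE = 0.289 eV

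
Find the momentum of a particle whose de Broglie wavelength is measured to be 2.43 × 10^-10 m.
2.73 × 10^-24 kg·m/s

From the de Broglie relation λ = h/p, we solve for p:

p = h/λ
p = (6.626 × 10^-34 J·s) / (2.43 × 10^-10 m)
p = 2.73 × 10^-24 kg·m/s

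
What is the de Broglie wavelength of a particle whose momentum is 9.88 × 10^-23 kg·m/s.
6.71 × 10^-12 m

Using the de Broglie relation λ = h/p:

λ = h/p
λ = (6.626 × 10^-34 J·s) / (9.88 × 10^-23 kg·m/s)
λ = 6.71 × 10^-12 m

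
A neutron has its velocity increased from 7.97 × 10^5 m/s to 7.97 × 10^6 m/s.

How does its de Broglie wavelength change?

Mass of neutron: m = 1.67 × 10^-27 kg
The wavelength decreases by a factor of 10.

Using λ = h/(mv):

Initial wavelength: λ₁ = h/(mv₁) = 4.98 × 10^-13 m
Final wavelength: λ₂ = h/(mv₂) = 4.98 × 10^-14 m

Since λ ∝ 1/v, when velocity increases by a factor of 10, the wavelength decreases by a factor of 10.

λ₂/λ₁ = v₁/v₂ = 1/10

The wavelength decreases by a factor of 10.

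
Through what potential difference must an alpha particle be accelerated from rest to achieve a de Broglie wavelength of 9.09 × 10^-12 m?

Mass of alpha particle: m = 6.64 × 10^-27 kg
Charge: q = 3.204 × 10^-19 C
1.25 V

From λ = h/√(2mqV), we solve for V:

λ² = h²/(2mqV)
V = h²/(2mqλ²)
V = (6.626 × 10^-34 J·s)² / (2 × 6.64 × 10^-27 kg × 3.204 × 10^-19 C × (9.09 × 10^-12 m)²)
V = 1.25 V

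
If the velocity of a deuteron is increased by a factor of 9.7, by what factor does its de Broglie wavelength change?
The wavelength decreases by a factor of 9.7.

From λ = h/(mv), the wavelength is inversely proportional to velocity:

λ ∝ 1/v

If v → 9.7v, then λ → λ/9.7

When velocity is increased by a factor of 9.7, the wavelength decreases by a factor of 9.7.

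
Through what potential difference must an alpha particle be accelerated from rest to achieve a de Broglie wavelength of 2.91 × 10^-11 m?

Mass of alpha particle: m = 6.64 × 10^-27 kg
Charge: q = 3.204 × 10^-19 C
1.22 × 10^-1 V

From λ = h/√(2mqV), we solve for V:

λ² = h²/(2mqV)
V = h²/(2mqλ²)
V = (6.626 × 10^-34 J·s)² / (2 × 6.64 × 10^-27 kg × 3.204 × 10^-19 C × (2.91 × 10^-11 m)²)
V = 1.22 × 10^-1 V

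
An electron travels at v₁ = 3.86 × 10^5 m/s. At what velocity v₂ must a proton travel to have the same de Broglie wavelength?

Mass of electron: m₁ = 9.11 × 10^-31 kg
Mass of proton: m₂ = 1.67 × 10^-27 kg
v₂ = 2.11 × 10^2 m/s

For equal de Broglie wavelengths: λ₁ = λ₂

h/(m₁v₁) = h/(m₂v₂)
m₁v₁ = m₂v₂
v₂ = v₁ · (m₁/m₂)

v₂ = 3.86 × 10^5 m/s × (9.11 × 10^-31 kg / 1.67 × 10^-27 kg)
v₂ = 2.11 × 10^2 m/s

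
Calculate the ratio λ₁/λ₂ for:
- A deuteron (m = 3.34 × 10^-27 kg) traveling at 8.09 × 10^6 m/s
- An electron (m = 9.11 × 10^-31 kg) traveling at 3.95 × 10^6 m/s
λ₁/λ₂ = 1.33 × 10^-4

Using λ = h/(mv):

λ₁ = h/(m₁v₁) = 2.45 × 10^-14 m
λ₂ = h/(m₂v₂) = 1.84 × 10^-10 m

Ratio λ₁/λ₂ = (m₂v₂)/(m₁v₁)
         = (9.11 × 10^-31 kg × 3.95 × 10^6 m/s) / (3.34 × 10^-27 kg × 8.09 × 10^6 m/s)
         = 1.33 × 10^-4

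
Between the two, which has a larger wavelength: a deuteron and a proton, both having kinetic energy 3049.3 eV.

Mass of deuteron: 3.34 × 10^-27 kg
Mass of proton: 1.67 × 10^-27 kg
The proton has the longer wavelength.

Using λ = h/√(2mKE):

For deuteron: λ₁ = h/√(2m₁KE) = 3.67 × 10^-13 m
For proton: λ₂ = h/√(2m₂KE) = 5.19 × 10^-13 m

Since λ ∝ 1/√m at constant kinetic energy, the lighter particle has the longer wavelength.

The proton has the longer de Broglie wavelength.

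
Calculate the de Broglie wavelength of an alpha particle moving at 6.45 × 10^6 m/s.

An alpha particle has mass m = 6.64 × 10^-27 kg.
1.55 × 10^-14 m

Using the de Broglie relation λ = h/(mv):

λ = h/(mv)
λ = (6.626 × 10^-34 J·s) / (6.64 × 10^-27 kg × 6.45 × 10^6 m/s)
λ = 1.55 × 10^-14 m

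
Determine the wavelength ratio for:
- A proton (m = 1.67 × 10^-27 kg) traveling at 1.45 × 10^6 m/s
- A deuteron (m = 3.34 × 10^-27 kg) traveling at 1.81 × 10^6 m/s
λ₁/λ₂ = 2.50

Using λ = h/(mv):

λ₁ = h/(m₁v₁) = 2.74 × 10^-13 m
λ₂ = h/(m₂v₂) = 1.10 × 10^-13 m

Ratio λ₁/λ₂ = (m₂v₂)/(m₁v₁)
         = (3.34 × 10^-27 kg × 1.81 × 10^6 m/s) / (1.67 × 10^-27 kg × 1.45 × 10^6 m/s)
         = 2.50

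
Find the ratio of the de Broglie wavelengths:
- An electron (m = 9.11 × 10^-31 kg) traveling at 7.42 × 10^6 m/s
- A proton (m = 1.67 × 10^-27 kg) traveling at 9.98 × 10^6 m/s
λ₁/λ₂ = 2.47 × 10^3

Using λ = h/(mv):

λ₁ = h/(m₁v₁) = 9.80 × 10^-11 m
λ₂ = h/(m₂v₂) = 3.98 × 10^-14 m

Ratio λ₁/λ₂ = (m₂v₂)/(m₁v₁)
         = (1.67 × 10^-27 kg × 9.98 × 10^6 m/s) / (9.11 × 10^-31 kg × 7.42 × 10^6 m/s)
         = 2.47 × 10^3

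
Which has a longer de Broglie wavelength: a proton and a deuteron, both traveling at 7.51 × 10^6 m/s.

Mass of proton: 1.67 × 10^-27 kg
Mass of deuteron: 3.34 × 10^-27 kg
The proton has the longer wavelength.

Using λ = h/(mv), since both particles have the same velocity, the wavelength depends only on mass.

For proton: λ₁ = h/(m₁v) = 5.28 × 10^-14 m
For deuteron: λ₂ = h/(m₂v) = 2.64 × 10^-14 m

Since λ ∝ 1/m at constant velocity, the lighter particle has the longer wavelength.

The proton has the longer de Broglie wavelength.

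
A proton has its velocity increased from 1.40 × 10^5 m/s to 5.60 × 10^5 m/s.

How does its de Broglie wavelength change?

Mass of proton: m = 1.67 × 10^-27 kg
The wavelength decreases by a factor of 4.

Using λ = h/(mv):

Initial wavelength: λ₁ = h/(mv₁) = 2.83 × 10^-12 m
Final wavelength: λ₂ = h/(mv₂) = 7.09 × 10^-13 m

Since λ ∝ 1/v, when velocity increases by a factor of 4, the wavelength decreases by a factor of 4.

λ₂/λ₁ = v₁/v₂ = 1/4

The wavelength decreases by a factor of 4.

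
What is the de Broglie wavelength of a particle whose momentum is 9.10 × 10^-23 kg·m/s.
7.28 × 10^-12 m

Using the de Broglie relation λ = h/p:

λ = h/p
λ = (6.626 × 10^-34 J·s) / (9.10 × 10^-23 kg·m/s)
λ = 7.28 × 10^-12 m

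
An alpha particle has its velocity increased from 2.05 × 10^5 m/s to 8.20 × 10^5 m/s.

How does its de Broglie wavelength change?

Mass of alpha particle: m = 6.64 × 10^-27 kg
The wavelength decreases by a factor of 4.

Using λ = h/(mv):

Initial wavelength: λ₁ = h/(mv₁) = 4.87 × 10^-13 m
Final wavelength: λ₂ = h/(mv₂) = 1.22 × 10^-13 m

Since λ ∝ 1/v, when velocity increases by a factor of 4, the wavelength decreases by a factor of 4.

λ₂/λ₁ = v₁/v₂ = 1/4

The wavelength decreases by a factor of 4.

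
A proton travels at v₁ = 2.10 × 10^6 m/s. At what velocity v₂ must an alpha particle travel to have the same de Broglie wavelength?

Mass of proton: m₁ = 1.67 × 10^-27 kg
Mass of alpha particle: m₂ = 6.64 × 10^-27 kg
v₂ = 5.28 × 10^5 m/s

For equal de Broglie wavelengths: λ₁ = λ₂

h/(m₁v₁) = h/(m₂v₂)
m₁v₁ = m₂v₂
v₂ = v₁ · (m₁/m₂)

v₂ = 2.10 × 10^6 m/s × (1.67 × 10^-27 kg / 6.64 × 10^-27 kg)
v₂ = 5.28 × 10^5 m/s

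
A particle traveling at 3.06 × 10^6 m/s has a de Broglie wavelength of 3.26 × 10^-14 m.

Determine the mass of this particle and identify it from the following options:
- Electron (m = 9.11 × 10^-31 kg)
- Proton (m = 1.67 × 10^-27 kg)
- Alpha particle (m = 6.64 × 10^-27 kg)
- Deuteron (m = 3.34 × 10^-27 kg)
The particle is an alpha particle.

From λ = h/(mv), solve for mass:

m = h/(λv)
m = (6.626 × 10^-34 J·s) / (3.26 × 10^-14 m × 3.06 × 10^6 m/s)
m = 6.64 × 10^-27 kg

Comparing with the listed masses, this is closest to an alpha particle.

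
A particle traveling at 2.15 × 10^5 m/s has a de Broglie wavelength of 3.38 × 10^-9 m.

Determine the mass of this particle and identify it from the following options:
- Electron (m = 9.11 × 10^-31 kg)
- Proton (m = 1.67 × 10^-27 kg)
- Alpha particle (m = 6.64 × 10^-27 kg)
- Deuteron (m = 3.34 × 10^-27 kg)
The particle is an electron.

From λ = h/(mv), solve for mass:

m = h/(λv)
m = (6.626 × 10^-34 J·s) / (3.38 × 10^-9 m × 2.15 × 10^5 m/s)
m = 9.12 × 10^-31 kg

Comparing with the listed masses, this is closest to an electron.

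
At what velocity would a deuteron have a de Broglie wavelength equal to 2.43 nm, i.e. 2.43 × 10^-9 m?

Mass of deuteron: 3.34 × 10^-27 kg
8.16 × 10^1 m/s

From λ = h/(mv), solve for v:

v = h/(mλ)
v = (6.626 × 10^-34 J·s) / (3.34 × 10^-27 kg × 2.43 × 10^-9 m)
v = 8.16 × 10^1 m/s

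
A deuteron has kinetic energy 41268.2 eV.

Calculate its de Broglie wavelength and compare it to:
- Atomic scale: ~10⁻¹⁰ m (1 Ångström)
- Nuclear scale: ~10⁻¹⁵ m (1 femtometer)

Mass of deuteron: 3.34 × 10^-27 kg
λ = 9.97 × 10^-14 m, which is between nuclear and atomic scales.

Using λ = h/√(2mKE):

KE = 41268.2 eV = 6.612 × 10^-15 J

λ = h/√(2mKE)
λ = (6.626 × 10^-34 J·s) / √(2 × 3.34 × 10^-27 kg × 6.612 × 10^-15 J)
λ = 9.97 × 10^-14 m

Comparison:
- Atomic scale (10⁻¹⁰ m): λ is 0.001× this size
- Nuclear scale (10⁻¹⁵ m): λ is 1e+02× this size

The wavelength is between nuclear and atomic scales.

This wavelength is appropriate for probing atomic structure but too large for nuclear physics experiments.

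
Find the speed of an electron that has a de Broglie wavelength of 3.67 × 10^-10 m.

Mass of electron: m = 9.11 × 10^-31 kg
1.98 × 10^6 m/s

From the de Broglie relation λ = h/(mv), we solve for v:

v = h/(mλ)
v = (6.626 × 10^-34 J·s) / (9.11 × 10^-31 kg × 3.67 × 10^-10 m)
v = 1.98 × 10^6 m/s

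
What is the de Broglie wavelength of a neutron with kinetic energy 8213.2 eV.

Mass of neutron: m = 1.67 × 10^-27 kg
3.16 × 10^-13 m

Using λ = h/√(2mKE):

First convert KE to Joules: KE = 8213.2 eV = 1.316 × 10^-15 J

λ = h/√(2mKE)
λ = (6.626 × 10^-34 J·s) / √(2 × 1.67 × 10^-27 kg × 1.316 × 10^-15 J)
λ = 3.16 × 10^-13 m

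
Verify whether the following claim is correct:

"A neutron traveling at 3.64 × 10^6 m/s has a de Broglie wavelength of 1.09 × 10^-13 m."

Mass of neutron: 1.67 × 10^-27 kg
True

The claim is correct.

Using λ = h/(mv):
λ = (6.626 × 10^-34 J·s) / (1.67 × 10^-27 kg × 3.64 × 10^6 m/s)
λ = 1.09 × 10^-13 m

This matches the claimed value.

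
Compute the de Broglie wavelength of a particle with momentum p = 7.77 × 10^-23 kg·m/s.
8.53 × 10^-12 m

Using the de Broglie relation λ = h/p:

λ = h/p
λ = (6.626 × 10^-34 J·s) / (7.77 × 10^-23 kg·m/s)
λ = 8.53 × 10^-12 m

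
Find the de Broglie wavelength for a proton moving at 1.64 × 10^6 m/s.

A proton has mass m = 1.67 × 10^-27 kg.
2.42 × 10^-13 m

Using the de Broglie relation λ = h/(mv):

λ = h/(mv)
λ = (6.626 × 10^-34 J·s) / (1.67 × 10^-27 kg × 1.64 × 10^6 m/s)
λ = 2.42 × 10^-13 m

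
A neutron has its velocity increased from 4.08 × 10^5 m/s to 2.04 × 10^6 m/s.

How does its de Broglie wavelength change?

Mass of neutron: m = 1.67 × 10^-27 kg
The wavelength decreases by a factor of 5.

Using λ = h/(mv):

Initial wavelength: λ₁ = h/(mv₁) = 9.72 × 10^-13 m
Final wavelength: λ₂ = h/(mv₂) = 1.94 × 10^-13 m

Since λ ∝ 1/v, when velocity increases by a factor of 5, the wavelength decreases by a factor of 5.

λ₂/λ₁ = v₁/v₂ = 1/5

The wavelength decreases by a factor of 5.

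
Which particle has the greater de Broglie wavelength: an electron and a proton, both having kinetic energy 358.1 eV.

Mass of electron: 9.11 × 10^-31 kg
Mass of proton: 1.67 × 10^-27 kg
The electron has the longer wavelength.

Using λ = h/√(2mKE):

For electron: λ₁ = h/√(2m₁KE) = 6.48 × 10^-11 m
For proton: λ₂ = h/√(2m₂KE) = 1.51 × 10^-12 m

Since λ ∝ 1/√m at constant kinetic energy, the lighter particle has the longer wavelength.

The electron has the longer de Broglie wavelength.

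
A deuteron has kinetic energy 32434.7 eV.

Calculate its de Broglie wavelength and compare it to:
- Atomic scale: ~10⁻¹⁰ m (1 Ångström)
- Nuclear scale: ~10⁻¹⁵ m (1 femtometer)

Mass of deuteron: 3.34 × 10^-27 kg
λ = 1.12 × 10^-13 m, which is between nuclear and atomic scales.

Using λ = h/√(2mKE):

KE = 32434.7 eV = 5.197 × 10^-15 J

λ = h/√(2mKE)
λ = (6.626 × 10^-34 J·s) / √(2 × 3.34 × 10^-27 kg × 5.197 × 10^-15 J)
λ = 1.12 × 10^-13 m

Comparison:
- Atomic scale (10⁻¹⁰ m): λ is 0.0011× this size
- Nuclear scale (10⁻¹⁵ m): λ is 1.1e+02× this size

The wavelength is between nuclear and atomic scales.

This wavelength is appropriate for probing atomic structure but too large for nuclear physics experiments.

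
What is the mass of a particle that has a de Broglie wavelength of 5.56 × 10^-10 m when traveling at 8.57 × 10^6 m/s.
1.39 × 10^-31 kg

From the de Broglie relation λ = h/(mv), we solve for m:

m = h/(λv)
m = (6.626 × 10^-34 J·s) / (5.56 × 10^-10 m × 8.57 × 10^6 m/s)
m = 1.39 × 10^-31 kg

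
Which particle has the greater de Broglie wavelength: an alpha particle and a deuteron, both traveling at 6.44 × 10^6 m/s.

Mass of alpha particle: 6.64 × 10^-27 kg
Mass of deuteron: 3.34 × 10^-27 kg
The deuteron has the longer wavelength.

Using λ = h/(mv), since both particles have the same velocity, the wavelength depends only on mass.

For alpha particle: λ₁ = h/(m₁v) = 1.55 × 10^-14 m
For deuteron: λ₂ = h/(m₂v) = 3.08 × 10^-14 m

Since λ ∝ 1/m at constant velocity, the lighter particle has the longer wavelength.

The deuteron has the longer de Broglie wavelength.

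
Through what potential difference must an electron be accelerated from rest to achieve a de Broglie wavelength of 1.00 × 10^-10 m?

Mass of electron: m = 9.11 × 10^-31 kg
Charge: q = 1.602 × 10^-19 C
150 V

From λ = h/√(2mqV), we solve for V:

λ² = h²/(2mqV)
V = h²/(2mqλ²)
V = (6.626 × 10^-34 J·s)² / (2 × 9.11 × 10^-31 kg × 1.602 × 10^-19 C × (1.00 × 10^-10 m)²)
V = 150 V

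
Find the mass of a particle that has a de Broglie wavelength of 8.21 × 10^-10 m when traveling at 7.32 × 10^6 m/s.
1.10 × 10^-31 kg

From the de Broglie relation λ = h/(mv), we solve for m:

m = h/(λv)
m = (6.626 × 10^-34 J·s) / (8.21 × 10^-10 m × 7.32 × 10^6 m/s)
m = 1.10 × 10^-31 kg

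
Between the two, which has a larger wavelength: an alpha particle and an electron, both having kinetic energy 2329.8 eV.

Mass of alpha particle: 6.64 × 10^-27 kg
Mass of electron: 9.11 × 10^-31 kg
The electron has the longer wavelength.

Using λ = h/√(2mKE):

For alpha particle: λ₁ = h/√(2m₁KE) = 2.98 × 10^-13 m
For electron: λ₂ = h/√(2m₂KE) = 2.54 × 10^-11 m

Since λ ∝ 1/√m at constant kinetic energy, the lighter particle has the longer wavelength.

The electron has the longer de Broglie wavelength.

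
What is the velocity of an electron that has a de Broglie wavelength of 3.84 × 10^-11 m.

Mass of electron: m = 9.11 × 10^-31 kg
1.89 × 10^7 m/s

From the de Broglie relation λ = h/(mv), we solve for v:

v = h/(mλ)
v = (6.626 × 10^-34 J·s) / (9.11 × 10^-31 kg × 3.84 × 10^-11 m)
v = 1.89 × 10^7 m/s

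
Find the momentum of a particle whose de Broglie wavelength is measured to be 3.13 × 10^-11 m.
2.12 × 10^-23 kg·m/s

From the de Broglie relation λ = h/p, we solve for p:

p = h/λ
p = (6.626 × 10^-34 J·s) / (3.13 × 10^-11 m)
p = 2.12 × 10^-23 kg·m/s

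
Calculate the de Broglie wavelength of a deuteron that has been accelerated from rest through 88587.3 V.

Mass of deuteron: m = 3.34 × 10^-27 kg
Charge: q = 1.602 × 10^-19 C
6.81 × 10^-14 m

When a particle is accelerated through voltage V, it gains kinetic energy KE = qV.

The de Broglie wavelength is then λ = h/√(2mqV):

λ = h/√(2mqV)
λ = (6.626 × 10^-34 J·s) / √(2 × 3.34 × 10^-27 kg × 1.602 × 10^-19 C × 88587.3 V)
λ = 6.81 × 10^-14 m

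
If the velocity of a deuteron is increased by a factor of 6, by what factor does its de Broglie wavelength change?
The wavelength decreases by a factor of 6.

From λ = h/(mv), the wavelength is inversely proportional to velocity:

λ ∝ 1/v

If v → 6v, then λ → λ/6

When velocity is increased by a factor of 6, the wavelength decreases by a factor of 6.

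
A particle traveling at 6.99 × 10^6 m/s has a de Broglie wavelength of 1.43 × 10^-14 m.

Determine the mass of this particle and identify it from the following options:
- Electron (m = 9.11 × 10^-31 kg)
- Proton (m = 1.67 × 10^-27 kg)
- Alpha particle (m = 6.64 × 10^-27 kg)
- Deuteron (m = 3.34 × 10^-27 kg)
The particle is an alpha particle.

From λ = h/(mv), solve for mass:

m = h/(λv)
m = (6.626 × 10^-34 J·s) / (1.43 × 10^-14 m × 6.99 × 10^6 m/s)
m = 6.63 × 10^-27 kg

Comparing with the listed masses, this is closest to an alpha particle.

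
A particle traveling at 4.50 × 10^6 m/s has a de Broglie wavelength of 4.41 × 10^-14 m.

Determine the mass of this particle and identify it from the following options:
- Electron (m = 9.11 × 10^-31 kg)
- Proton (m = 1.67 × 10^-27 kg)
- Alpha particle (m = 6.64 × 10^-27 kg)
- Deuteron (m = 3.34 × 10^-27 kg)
The particle is a deuteron.

From λ = h/(mv), solve for mass:

m = h/(λv)
m = (6.626 × 10^-34 J·s) / (4.41 × 10^-14 m × 4.50 × 10^6 m/s)
m = 3.34 × 10^-27 kg

Comparing with the listed masses, this is closest to a deuteron.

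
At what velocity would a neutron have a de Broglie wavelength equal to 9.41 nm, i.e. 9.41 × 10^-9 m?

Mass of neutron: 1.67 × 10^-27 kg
4.22 × 10^1 m/s

From λ = h/(mv), solve for v:

v = h/(mλ)
v = (6.626 × 10^-34 J·s) / (1.67 × 10^-27 kg × 9.41 × 10^-9 m)
v = 4.22 × 10^1 m/s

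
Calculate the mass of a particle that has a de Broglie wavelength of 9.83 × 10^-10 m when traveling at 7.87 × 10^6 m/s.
8.56 × 10^-32 kg

From the de Broglie relation λ = h/(mv), we solve for m:

m = h/(λv)
m = (6.626 × 10^-34 J·s) / (9.83 × 10^-10 m × 7.87 × 10^6 m/s)
m = 8.56 × 10^-32 kg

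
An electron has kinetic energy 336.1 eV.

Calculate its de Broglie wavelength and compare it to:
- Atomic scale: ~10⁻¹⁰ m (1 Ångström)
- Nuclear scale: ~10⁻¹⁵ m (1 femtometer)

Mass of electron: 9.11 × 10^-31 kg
λ = 6.69 × 10^-11 m, which is between nuclear and atomic scales.

Using λ = h/√(2mKE):

KE = 336.1 eV = 5.385 × 10^-17 J

λ = h/√(2mKE)
λ = (6.626 × 10^-34 J·s) / √(2 × 9.11 × 10^-31 kg × 5.385 × 10^-17 J)
λ = 6.69 × 10^-11 m

Comparison:
- Atomic scale (10⁻¹⁰ m): λ is 0.67× this size
- Nuclear scale (10⁻¹⁵ m): λ is 6.7e+04× this size

The wavelength is between nuclear and atomic scales.

This wavelength is appropriate for probing atomic structure but too large for nuclear physics experiments.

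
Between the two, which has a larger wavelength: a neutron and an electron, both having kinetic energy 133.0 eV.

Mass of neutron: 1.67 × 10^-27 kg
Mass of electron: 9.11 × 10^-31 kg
The electron has the longer wavelength.

Using λ = h/√(2mKE):

For neutron: λ₁ = h/√(2m₁KE) = 2.48 × 10^-12 m
For electron: λ₂ = h/√(2m₂KE) = 1.06 × 10^-10 m

Since λ ∝ 1/√m at constant kinetic energy, the lighter particle has the longer wavelength.

The electron has the longer de Broglie wavelength.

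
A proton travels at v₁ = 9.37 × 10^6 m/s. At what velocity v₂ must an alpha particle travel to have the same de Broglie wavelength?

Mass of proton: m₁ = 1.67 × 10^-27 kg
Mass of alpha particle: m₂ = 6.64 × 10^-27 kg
v₂ = 2.36 × 10^6 m/s

For equal de Broglie wavelengths: λ₁ = λ₂

h/(m₁v₁) = h/(m₂v₂)
m₁v₁ = m₂v₂
v₂ = v₁ · (m₁/m₂)

v₂ = 9.37 × 10^6 m/s × (1.67 × 10^-27 kg / 6.64 × 10^-27 kg)
v₂ = 2.36 × 10^6 m/s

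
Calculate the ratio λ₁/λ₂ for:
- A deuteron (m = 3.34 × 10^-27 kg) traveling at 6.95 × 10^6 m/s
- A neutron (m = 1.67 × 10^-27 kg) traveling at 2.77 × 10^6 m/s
λ₁/λ₂ = 0.199

Using λ = h/(mv):

λ₁ = h/(m₁v₁) = 2.85 × 10^-14 m
λ₂ = h/(m₂v₂) = 1.43 × 10^-13 m

Ratio λ₁/λ₂ = (m₂v₂)/(m₁v₁)
         = (1.67 × 10^-27 kg × 2.77 × 10^6 m/s) / (3.34 × 10^-27 kg × 6.95 × 10^6 m/s)
         = 0.199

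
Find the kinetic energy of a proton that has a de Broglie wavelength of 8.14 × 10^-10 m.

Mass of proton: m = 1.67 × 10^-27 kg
1.98 × 10^-22 J (or 1.24 × 10^-3 eV)

From λ = h/√(2mKE), we solve for KE:

λ² = h²/(2mKE)
KE = h²/(2mλ²)
KE = (6.626 × 10^-34 J·s)² / (2 × 1.67 × 10^-27 kg × (8.14 × 10^-10 m)²)
KE = 1.98 × 10^-22 J
KE = 1.24 × 10^-3 eV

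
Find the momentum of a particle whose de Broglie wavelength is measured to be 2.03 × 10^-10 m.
3.26 × 10^-24 kg·m/s

From the de Broglie relation λ = h/p, we solve for p:

p = h/λ
p = (6.626 × 10^-34 J·s) / (2.03 × 10^-10 m)
p = 3.26 × 10^-24 kg·m/s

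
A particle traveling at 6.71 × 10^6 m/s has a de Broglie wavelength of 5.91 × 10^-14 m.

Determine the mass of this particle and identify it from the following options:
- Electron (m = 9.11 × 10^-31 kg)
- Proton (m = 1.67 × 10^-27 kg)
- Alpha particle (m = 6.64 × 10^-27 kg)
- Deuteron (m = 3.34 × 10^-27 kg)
The particle is a proton.

From λ = h/(mv), solve for mass:

m = h/(λv)
m = (6.626 × 10^-34 J·s) / (5.91 × 10^-14 m × 6.71 × 10^6 m/s)
m = 1.67 × 10^-27 kg

Comparing with the listed masses, this is closest to a proton.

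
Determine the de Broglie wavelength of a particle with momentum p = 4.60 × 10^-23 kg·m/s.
1.44 × 10^-11 m

Using the de Broglie relation λ = h/p:

λ = h/p
λ = (6.626 × 10^-34 J·s) / (4.60 × 10^-23 kg·m/s)
λ = 1.44 × 10^-11 m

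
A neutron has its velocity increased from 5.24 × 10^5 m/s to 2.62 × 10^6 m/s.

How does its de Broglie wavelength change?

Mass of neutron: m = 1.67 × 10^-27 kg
The wavelength decreases by a factor of 5.

Using λ = h/(mv):

Initial wavelength: λ₁ = h/(mv₁) = 7.57 × 10^-13 m
Final wavelength: λ₂ = h/(mv₂) = 1.51 × 10^-13 m

Since λ ∝ 1/v, when velocity increases by a factor of 5, the wavelength decreases by a factor of 5.

λ₂/λ₁ = v₁/v₂ = 1/5

The wavelength decreases by a factor of 5.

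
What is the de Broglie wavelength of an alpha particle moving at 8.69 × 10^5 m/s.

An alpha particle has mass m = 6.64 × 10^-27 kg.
1.15 × 10^-13 m

Using the de Broglie relation λ = h/(mv):

λ = h/(mv)
λ = (6.626 × 10^-34 J·s) / (6.64 × 10^-27 kg × 8.69 × 10^5 m/s)
λ = 1.15 × 10^-13 m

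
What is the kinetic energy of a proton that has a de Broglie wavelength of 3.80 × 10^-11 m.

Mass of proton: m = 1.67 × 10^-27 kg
9.10 × 10^-20 J (or 0.568 eV)

From λ = h/√(2mKE), we solve for KE:

λ² = h²/(2mKE)
KE = h²/(2mλ²)
KE = (6.626 × 10^-34 J·s)² / (2 × 1.67 × 10^-27 kg × (3.80 × 10^-11 m)²)
KE = 9.10 × 10^-20 J
KE = 0.568 eV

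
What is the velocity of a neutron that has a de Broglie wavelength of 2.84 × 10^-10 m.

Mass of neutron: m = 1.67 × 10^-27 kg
1.40 × 10^3 m/s

From the de Broglie relation λ = h/(mv), we solve for v:

v = h/(mλ)
v = (6.626 × 10^-34 J·s) / (1.67 × 10^-27 kg × 2.84 × 10^-10 m)
v = 1.40 × 10^3 m/s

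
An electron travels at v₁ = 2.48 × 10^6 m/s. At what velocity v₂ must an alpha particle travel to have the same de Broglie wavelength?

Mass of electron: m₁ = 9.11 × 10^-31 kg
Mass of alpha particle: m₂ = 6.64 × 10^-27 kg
v₂ = 3.40 × 10^2 m/s

For equal de Broglie wavelengths: λ₁ = λ₂

h/(m₁v₁) = h/(m₂v₂)
m₁v₁ = m₂v₂
v₂ = v₁ · (m₁/m₂)

v₂ = 2.48 × 10^6 m/s × (9.11 × 10^-31 kg / 6.64 × 10^-27 kg)
v₂ = 3.40 × 10^2 m/s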